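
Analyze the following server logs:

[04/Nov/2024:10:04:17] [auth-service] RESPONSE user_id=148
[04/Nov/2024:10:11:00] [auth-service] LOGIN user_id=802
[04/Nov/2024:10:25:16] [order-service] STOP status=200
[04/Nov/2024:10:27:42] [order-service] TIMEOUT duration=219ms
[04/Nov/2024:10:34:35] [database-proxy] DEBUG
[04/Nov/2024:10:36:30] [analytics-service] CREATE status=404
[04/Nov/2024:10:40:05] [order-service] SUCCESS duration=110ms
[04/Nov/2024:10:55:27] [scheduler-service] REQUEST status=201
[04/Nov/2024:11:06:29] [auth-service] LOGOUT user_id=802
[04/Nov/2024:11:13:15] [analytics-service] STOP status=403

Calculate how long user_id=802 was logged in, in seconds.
3329

To calculate session duration:

1. Find LOGIN event for user_id=802: 04/Nov/2024:10:11:00
2. Find LOGOUT event for user_id=802: 04/Nov/2024:11:06:29
3. Session duration: 04/Nov/2024:11:06:29 - 04/Nov/2024:10:11:00 = 3329 seconds (55 minutes)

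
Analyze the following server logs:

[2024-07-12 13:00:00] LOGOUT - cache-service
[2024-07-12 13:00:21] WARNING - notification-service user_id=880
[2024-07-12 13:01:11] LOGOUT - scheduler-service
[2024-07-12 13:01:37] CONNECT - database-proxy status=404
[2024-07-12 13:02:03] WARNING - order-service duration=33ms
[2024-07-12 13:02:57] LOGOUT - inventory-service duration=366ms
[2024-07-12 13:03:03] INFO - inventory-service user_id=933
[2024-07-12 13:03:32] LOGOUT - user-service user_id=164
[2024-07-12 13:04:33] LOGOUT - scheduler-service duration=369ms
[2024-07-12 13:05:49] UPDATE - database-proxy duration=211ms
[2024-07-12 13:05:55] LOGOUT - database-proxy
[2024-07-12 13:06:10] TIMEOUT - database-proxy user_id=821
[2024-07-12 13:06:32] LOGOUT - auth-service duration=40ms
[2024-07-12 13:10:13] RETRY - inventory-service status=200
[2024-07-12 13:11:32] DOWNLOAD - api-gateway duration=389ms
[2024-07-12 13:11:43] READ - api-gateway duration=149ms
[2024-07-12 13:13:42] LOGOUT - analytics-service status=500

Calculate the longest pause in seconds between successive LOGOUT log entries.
430

To find the longest gap:

1. Extract all LOGOUT events in chronological order
2. Calculate time differences between consecutive events
3. Find the maximum difference
4. Longest gap: 430 seconds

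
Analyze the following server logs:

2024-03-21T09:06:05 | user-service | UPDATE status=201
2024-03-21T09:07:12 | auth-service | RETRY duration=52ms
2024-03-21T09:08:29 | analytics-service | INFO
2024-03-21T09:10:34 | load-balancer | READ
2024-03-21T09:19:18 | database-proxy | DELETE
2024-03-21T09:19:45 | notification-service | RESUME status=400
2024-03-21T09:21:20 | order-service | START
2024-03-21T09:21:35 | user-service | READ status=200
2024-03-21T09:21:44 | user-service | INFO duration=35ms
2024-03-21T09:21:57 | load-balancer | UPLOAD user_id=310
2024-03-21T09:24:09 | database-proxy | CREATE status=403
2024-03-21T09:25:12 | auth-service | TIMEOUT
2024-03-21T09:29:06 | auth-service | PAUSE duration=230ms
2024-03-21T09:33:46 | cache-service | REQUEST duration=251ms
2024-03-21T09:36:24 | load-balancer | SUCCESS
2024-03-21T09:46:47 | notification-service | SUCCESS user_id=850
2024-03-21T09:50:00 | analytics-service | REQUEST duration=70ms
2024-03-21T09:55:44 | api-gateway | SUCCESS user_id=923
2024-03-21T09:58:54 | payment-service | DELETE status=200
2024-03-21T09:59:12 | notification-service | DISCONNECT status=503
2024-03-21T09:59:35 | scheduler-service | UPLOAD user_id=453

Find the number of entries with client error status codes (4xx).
2

To find matching entries:

1. Pattern to match: client error status codes (4xx)
2. Scan each log entry for the pattern
3. Count matches: 2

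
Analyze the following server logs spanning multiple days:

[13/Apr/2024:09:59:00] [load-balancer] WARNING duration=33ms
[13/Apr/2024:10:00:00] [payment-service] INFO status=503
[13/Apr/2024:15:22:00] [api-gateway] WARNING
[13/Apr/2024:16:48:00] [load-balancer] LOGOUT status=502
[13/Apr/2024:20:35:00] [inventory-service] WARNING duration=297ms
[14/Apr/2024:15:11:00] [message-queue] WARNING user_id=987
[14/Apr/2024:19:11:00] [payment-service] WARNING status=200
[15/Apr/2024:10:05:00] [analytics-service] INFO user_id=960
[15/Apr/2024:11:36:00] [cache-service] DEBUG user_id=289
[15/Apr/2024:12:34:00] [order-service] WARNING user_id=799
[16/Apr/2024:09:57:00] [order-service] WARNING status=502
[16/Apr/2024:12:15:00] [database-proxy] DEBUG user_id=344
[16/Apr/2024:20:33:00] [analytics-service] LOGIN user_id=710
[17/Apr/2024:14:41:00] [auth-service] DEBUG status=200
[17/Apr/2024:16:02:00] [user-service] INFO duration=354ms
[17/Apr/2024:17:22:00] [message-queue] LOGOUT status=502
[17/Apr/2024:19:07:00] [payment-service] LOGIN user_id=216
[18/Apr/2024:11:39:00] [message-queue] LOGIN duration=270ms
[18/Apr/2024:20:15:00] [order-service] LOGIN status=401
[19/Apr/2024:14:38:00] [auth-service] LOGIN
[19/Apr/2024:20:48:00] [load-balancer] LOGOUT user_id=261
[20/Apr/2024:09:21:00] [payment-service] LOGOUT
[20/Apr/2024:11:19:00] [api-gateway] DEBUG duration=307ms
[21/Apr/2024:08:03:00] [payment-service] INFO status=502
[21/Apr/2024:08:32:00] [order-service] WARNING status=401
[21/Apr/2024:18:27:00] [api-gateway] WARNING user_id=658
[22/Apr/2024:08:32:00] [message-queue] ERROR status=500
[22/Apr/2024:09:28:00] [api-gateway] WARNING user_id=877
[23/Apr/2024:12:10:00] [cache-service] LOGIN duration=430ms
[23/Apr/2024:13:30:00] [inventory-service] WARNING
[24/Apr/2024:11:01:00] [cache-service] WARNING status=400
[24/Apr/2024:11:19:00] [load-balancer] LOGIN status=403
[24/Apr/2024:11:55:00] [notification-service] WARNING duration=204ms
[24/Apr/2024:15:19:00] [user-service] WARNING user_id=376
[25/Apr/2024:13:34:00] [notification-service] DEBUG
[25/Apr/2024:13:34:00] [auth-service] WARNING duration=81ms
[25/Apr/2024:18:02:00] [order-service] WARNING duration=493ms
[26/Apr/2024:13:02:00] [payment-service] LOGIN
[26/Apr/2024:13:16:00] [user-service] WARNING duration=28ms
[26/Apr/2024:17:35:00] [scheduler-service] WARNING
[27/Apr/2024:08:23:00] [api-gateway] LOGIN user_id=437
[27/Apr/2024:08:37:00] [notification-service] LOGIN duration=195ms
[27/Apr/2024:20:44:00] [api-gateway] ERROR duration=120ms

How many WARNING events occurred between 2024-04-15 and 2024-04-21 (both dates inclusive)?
4

To filter by date range:

1. Date range: 2024-04-15 through 2024-04-21, both dates inclusive
2. Filter for WARNING events whose date falls in this range
3. Count matching events: 4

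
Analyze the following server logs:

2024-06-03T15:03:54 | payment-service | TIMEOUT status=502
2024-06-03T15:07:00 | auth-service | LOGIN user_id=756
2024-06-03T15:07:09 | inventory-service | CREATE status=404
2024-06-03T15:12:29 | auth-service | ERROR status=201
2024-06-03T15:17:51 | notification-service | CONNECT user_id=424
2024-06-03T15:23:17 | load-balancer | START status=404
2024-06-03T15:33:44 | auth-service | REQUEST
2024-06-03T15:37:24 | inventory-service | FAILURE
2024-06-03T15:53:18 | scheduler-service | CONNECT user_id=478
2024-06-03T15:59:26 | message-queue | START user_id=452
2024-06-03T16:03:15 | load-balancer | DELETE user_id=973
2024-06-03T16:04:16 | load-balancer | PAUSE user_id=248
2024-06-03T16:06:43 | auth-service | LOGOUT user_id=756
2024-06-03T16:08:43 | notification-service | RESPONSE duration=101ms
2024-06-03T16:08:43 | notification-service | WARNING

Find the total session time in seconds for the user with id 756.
3583

To calculate session duration:

1. Find LOGIN event for user_id=756: 2024-06-03T15:07:00
2. Find LOGOUT event for user_id=756: 2024-06-03T16:06:43
3. Session duration: 2024-06-03T16:06:43 - 2024-06-03T15:07:00 = 3583 seconds (59 minutes)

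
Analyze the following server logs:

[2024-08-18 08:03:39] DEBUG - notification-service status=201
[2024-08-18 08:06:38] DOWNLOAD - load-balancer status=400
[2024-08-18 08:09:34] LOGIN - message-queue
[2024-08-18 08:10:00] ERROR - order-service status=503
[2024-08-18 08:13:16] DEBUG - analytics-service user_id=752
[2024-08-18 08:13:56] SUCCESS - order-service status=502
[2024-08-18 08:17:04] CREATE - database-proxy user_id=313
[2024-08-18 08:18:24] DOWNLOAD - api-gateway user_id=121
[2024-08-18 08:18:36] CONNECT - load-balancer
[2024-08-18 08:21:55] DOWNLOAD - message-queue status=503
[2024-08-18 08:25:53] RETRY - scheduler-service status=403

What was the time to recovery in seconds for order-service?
236

To calculate recovery time:

1. Find ERROR event for order-service: 2024-08-18 08:10:00
2. Find next SUCCESS event for order-service: 2024-08-18 08:13:56
3. Recovery time: 2024-08-18 08:13:56 - 2024-08-18 08:10:00 = 236 seconds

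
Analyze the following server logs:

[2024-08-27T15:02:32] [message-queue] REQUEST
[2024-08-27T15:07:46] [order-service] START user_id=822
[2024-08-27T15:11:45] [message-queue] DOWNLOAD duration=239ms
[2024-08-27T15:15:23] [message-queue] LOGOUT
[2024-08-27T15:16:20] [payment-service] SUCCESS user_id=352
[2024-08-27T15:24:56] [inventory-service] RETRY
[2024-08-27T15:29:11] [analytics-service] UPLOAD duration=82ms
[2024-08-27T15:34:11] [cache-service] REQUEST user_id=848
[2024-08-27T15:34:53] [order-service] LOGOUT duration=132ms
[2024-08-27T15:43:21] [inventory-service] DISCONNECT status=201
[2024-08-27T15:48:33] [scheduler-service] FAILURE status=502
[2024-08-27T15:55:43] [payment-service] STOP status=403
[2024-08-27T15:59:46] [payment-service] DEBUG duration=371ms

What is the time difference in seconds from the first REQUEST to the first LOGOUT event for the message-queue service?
771

To find the time between events:

1. Locate the first REQUEST event for message-queue: 2024-08-27T15:02:32
2. Locate the first LOGOUT event for message-queue: 2024-08-27T15:15:23
3. Calculate the difference: 2024-08-27T15:15:23 - 2024-08-27T15:02:32 = 771 seconds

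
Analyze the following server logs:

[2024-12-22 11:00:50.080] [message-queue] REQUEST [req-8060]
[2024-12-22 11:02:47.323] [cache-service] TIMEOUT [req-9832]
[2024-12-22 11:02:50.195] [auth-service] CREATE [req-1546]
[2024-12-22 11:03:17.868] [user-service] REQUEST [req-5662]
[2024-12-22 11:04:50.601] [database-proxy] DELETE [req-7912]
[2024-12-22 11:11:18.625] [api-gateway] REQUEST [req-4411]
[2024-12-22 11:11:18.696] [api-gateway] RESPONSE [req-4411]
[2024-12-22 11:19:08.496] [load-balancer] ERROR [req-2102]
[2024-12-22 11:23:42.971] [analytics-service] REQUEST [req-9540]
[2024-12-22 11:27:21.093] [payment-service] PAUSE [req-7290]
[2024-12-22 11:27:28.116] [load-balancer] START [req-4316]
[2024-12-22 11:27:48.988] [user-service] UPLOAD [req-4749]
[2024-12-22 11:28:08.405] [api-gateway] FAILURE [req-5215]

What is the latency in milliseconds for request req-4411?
71

To calculate latency:

1. Find REQUEST with id req-4411: 2024-12-22 11:11:18.625
2. Find RESPONSE with id req-4411: 2024-12-22 11:11:18.696
3. Latency: 2024-12-22 11:11:18.696 - 2024-12-22 11:11:18.625 = 71ms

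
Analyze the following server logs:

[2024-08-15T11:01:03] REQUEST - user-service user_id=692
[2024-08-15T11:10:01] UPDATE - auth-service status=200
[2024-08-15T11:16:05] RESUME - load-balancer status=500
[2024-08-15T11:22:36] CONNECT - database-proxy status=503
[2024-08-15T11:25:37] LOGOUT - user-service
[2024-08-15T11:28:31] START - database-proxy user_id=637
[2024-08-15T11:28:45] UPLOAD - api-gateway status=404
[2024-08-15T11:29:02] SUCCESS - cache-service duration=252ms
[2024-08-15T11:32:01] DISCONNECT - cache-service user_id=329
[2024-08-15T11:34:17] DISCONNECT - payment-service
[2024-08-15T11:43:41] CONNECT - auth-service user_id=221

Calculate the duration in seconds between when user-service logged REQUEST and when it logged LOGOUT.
1474

To find the time between events:

1. Locate the first REQUEST event for user-service: 2024-08-15T11:01:03
2. Locate the first LOGOUT event for user-service: 2024-08-15T11:25:37
3. Calculate the difference: 2024-08-15T11:25:37 - 2024-08-15T11:01:03 = 1474 seconds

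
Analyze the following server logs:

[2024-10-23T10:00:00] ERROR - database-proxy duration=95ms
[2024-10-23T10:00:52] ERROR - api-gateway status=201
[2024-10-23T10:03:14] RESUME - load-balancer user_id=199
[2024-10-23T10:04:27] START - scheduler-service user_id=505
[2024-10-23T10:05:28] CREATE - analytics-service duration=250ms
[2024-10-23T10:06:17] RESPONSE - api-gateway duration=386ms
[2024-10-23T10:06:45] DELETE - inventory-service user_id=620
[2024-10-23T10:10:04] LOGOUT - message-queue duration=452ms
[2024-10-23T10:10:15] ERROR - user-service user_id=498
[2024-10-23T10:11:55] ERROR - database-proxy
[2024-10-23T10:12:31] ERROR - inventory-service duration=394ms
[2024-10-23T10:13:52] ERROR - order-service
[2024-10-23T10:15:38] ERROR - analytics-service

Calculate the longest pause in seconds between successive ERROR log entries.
563

To find the longest gap:

1. Extract all ERROR events in chronological order
2. Calculate time differences between consecutive events
3. Find the maximum difference
4. Longest gap: 563 seconds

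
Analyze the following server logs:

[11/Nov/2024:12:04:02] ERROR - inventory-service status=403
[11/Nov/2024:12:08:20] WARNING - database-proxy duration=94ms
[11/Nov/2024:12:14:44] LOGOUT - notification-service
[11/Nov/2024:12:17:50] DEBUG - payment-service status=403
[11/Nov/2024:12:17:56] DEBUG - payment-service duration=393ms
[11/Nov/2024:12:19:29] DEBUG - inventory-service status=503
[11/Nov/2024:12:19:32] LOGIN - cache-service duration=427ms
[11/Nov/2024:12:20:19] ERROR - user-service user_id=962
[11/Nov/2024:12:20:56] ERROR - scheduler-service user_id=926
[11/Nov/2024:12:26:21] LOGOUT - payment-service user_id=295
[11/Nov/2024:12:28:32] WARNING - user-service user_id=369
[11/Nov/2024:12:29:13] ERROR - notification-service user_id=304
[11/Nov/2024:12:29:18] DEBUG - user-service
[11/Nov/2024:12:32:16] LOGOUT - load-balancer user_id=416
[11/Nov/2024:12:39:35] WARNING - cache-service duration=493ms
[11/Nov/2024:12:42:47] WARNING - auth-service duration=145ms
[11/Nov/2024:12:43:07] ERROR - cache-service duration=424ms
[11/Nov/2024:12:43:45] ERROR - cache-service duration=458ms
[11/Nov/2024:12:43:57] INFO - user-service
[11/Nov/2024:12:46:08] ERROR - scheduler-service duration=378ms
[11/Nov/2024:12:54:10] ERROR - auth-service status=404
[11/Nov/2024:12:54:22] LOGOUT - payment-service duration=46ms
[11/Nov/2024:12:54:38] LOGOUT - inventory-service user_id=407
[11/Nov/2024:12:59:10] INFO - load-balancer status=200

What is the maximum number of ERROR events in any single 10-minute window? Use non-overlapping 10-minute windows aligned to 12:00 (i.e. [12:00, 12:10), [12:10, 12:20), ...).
3

To find the burst window:

1. Divide the log period into non-overlapping 10-minute windows starting at 12:00
2. Count ERROR events in each window
3. Find the window with maximum count
4. Maximum events in a window: 3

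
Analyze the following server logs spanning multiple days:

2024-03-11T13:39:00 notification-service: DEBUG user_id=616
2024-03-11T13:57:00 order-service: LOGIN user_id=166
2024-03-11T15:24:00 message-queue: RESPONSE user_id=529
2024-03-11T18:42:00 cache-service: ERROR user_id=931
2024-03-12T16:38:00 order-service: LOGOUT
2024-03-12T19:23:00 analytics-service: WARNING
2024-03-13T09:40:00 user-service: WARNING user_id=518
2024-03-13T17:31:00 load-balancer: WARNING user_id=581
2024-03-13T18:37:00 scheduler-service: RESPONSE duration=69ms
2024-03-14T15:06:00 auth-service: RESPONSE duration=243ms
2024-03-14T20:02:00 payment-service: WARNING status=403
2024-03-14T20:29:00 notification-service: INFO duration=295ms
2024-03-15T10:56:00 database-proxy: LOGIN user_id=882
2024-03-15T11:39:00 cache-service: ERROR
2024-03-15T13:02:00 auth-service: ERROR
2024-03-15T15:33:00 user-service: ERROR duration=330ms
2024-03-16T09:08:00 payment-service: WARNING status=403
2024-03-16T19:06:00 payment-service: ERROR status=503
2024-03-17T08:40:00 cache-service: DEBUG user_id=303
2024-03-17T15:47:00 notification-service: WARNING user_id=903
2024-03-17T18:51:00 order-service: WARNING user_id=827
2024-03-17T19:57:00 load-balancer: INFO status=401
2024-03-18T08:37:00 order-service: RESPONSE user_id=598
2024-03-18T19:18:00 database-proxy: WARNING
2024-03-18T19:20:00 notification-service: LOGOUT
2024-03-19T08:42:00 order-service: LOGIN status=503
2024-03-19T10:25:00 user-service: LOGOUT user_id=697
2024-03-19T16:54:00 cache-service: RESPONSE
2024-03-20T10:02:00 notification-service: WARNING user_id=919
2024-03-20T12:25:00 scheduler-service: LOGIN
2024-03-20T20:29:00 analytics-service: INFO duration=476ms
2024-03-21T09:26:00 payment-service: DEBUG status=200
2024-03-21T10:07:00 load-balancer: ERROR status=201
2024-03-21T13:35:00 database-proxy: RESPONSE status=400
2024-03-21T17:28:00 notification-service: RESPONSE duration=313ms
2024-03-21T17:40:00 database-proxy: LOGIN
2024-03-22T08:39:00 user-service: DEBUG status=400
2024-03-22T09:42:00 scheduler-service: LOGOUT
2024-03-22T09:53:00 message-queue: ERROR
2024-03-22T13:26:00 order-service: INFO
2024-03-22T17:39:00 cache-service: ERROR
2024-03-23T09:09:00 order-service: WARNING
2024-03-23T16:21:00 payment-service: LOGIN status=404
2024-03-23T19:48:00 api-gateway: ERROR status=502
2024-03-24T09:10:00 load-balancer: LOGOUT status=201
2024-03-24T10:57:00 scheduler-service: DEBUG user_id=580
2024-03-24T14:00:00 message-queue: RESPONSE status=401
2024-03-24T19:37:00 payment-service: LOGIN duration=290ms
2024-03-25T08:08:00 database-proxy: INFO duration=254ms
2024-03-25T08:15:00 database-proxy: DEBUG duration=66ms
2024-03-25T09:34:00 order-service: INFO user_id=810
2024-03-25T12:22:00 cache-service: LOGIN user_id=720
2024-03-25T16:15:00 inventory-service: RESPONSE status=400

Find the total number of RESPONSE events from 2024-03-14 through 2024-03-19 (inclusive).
3

To filter by date range:

1. Date range: 2024-03-14 through 2024-03-19, both dates inclusive
2. Filter for RESPONSE events whose date falls in this range
3. Count matching events: 3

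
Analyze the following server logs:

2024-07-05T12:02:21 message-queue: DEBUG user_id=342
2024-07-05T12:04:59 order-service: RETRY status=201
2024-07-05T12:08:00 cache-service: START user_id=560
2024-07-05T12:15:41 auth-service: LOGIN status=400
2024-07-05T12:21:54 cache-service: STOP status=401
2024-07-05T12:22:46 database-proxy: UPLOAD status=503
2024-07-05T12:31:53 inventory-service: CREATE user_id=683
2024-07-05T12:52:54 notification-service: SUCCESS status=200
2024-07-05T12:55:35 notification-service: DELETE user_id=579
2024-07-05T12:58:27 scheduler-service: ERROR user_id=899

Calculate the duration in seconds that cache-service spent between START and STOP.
834

To calculate state duration:

1. Find START event for cache-service: 2024-07-05T12:08:00
2. Find STOP event for cache-service: 2024-07-05T12:21:54
3. Calculate duration: 2024-07-05T12:21:54 - 2024-07-05T12:08:00 = 834 seconds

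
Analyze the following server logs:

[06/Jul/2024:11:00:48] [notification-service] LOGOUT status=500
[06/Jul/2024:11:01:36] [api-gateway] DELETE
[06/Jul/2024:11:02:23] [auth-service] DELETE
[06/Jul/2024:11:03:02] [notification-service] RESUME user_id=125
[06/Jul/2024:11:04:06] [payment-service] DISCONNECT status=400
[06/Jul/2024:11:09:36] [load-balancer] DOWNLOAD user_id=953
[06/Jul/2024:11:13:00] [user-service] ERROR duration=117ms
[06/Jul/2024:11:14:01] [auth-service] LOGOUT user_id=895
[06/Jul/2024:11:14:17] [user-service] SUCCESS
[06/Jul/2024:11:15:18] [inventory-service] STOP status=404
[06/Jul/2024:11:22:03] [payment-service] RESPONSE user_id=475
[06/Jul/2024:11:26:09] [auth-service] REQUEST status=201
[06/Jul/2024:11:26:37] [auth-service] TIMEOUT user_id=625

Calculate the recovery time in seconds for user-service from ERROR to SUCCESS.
77

To calculate recovery time:

1. Find ERROR event for user-service: 06/Jul/2024:11:13:00
2. Find next SUCCESS event for user-service: 06/Jul/2024:11:14:17
3. Recovery time: 06/Jul/2024:11:14:17 - 06/Jul/2024:11:13:00 = 77 seconds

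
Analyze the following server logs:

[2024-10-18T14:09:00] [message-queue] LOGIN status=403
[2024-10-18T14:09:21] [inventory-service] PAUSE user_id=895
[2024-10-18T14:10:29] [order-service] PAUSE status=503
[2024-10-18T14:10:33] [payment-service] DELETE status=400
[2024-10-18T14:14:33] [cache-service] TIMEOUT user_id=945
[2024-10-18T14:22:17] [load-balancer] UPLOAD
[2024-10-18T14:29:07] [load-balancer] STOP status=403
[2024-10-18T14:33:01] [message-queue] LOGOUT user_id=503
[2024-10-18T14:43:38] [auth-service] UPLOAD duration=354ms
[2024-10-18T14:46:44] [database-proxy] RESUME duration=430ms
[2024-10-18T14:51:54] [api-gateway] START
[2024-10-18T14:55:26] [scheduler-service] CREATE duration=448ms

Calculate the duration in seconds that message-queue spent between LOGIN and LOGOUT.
1441

To calculate state duration:

1. Find LOGIN event for message-queue: 2024-10-18T14:09:00
2. Find LOGOUT event for message-queue: 2024-10-18T14:33:01
3. Calculate duration: 2024-10-18T14:33:01 - 2024-10-18T14:09:00 = 1441 seconds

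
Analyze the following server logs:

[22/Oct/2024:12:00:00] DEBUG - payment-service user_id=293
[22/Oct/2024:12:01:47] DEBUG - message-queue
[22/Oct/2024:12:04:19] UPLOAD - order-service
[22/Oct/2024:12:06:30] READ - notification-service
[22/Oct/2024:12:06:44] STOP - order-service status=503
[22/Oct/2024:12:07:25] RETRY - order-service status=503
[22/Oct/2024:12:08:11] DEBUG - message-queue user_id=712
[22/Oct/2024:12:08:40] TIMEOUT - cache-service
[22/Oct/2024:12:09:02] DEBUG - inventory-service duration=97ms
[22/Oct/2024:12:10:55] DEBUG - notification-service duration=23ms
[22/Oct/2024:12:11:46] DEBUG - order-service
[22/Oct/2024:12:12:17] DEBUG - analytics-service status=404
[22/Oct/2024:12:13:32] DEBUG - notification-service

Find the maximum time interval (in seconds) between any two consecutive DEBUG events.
384

To find the longest gap:

1. Extract all DEBUG events in chronological order
2. Calculate time differences between consecutive events
3. Find the maximum difference
4. Longest gap: 384 seconds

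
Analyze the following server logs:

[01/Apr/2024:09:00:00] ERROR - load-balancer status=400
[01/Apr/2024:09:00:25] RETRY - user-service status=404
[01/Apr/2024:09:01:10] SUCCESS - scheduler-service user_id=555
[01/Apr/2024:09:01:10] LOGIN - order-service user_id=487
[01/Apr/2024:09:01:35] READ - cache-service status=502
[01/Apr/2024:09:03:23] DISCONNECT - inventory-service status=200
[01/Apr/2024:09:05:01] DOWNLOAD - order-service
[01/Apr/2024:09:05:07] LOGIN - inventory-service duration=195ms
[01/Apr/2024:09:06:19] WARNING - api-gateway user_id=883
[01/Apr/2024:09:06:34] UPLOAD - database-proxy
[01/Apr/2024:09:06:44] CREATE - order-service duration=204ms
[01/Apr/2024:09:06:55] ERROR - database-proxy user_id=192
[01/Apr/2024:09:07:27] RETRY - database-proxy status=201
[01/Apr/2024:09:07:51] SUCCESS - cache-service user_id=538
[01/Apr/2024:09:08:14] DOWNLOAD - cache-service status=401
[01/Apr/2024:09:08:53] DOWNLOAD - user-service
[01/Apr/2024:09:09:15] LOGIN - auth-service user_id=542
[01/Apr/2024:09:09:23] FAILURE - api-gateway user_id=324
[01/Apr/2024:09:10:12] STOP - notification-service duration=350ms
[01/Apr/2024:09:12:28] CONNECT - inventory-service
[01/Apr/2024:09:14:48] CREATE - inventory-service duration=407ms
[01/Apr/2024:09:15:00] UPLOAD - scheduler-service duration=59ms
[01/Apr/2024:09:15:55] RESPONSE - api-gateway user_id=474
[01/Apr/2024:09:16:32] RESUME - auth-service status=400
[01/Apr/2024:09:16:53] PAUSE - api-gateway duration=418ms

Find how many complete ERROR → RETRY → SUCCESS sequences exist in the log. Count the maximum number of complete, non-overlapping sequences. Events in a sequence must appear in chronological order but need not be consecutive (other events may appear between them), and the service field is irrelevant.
2

To count sequences:

1. Look for pattern: ERROR → RETRY → SUCCESS
2. Greedily scan the log in chronological order, matching each sequence element in turn (ignoring service)
3. Each time the full pattern completes, increment the count and restart matching from the next event
4. Complete non-overlapping sequences found: 2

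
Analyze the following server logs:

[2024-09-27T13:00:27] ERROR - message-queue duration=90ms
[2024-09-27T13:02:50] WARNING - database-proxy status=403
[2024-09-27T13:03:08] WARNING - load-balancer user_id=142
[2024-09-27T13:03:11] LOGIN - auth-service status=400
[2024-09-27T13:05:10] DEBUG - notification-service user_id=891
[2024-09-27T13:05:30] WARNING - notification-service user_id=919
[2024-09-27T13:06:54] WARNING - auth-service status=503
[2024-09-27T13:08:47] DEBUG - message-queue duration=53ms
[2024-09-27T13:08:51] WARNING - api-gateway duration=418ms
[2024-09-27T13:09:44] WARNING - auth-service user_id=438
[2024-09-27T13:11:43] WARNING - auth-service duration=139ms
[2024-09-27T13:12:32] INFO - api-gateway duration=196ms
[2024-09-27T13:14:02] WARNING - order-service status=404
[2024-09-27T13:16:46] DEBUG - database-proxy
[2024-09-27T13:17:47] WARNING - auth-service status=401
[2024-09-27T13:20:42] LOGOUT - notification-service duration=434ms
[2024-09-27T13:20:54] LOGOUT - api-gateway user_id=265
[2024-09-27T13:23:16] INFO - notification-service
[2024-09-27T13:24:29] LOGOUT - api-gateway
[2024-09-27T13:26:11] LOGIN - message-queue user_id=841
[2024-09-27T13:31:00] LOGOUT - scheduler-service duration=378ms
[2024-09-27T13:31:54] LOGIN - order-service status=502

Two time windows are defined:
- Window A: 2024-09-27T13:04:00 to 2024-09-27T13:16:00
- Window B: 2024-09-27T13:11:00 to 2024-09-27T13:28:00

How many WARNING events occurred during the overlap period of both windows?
2

To find overlap events:

1. Window A: 2024-09-27T13:04:00 to 2024-09-27T13:16:00
2. Window B: 2024-09-27T13:11:00 to 2024-09-27T13:28:00
3. Overlap period: 2024-09-27T13:11:00 to 2024-09-27T13:16:00
4. Count WARNING events in overlap: 2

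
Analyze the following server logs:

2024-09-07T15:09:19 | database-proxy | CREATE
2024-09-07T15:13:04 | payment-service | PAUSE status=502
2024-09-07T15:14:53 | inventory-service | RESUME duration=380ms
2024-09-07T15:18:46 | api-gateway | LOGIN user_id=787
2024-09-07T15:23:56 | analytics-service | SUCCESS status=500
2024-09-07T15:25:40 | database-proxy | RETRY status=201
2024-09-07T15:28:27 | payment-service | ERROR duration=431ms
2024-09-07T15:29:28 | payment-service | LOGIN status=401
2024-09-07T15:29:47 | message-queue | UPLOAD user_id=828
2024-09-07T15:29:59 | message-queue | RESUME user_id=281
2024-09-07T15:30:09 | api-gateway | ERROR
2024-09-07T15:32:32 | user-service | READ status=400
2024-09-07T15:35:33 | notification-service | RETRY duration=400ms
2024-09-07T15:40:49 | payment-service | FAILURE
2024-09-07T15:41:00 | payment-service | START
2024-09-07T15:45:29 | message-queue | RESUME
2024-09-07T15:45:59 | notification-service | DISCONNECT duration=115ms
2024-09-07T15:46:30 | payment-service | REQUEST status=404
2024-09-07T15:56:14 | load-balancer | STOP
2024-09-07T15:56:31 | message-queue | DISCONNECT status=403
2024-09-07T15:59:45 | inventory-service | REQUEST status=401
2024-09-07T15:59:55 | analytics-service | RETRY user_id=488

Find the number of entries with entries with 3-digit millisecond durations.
4

To find matching entries:

1. Pattern to match: entries with 3-digit millisecond durations
2. Scan each log entry for the pattern
3. Count matches: 4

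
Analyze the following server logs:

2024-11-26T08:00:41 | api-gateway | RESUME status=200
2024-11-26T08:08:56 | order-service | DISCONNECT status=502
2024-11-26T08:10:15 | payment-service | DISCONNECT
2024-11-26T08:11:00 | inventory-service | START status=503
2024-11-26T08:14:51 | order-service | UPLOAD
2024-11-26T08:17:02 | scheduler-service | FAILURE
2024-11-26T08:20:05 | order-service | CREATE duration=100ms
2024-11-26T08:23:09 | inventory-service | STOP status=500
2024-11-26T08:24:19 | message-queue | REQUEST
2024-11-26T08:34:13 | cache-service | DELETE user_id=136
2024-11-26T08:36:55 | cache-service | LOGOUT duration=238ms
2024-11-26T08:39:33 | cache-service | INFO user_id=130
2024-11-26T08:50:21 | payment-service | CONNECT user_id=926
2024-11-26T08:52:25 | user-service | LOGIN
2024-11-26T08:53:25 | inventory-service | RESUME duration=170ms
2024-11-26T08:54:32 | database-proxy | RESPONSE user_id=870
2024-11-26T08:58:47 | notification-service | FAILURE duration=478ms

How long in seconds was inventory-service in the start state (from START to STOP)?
729

To calculate state duration:

1. Find START event for inventory-service: 2024-11-26T08:11:00
2. Find STOP event for inventory-service: 2024-11-26T08:23:09
3. Calculate duration: 2024-11-26T08:23:09 - 2024-11-26T08:11:00 = 729 seconds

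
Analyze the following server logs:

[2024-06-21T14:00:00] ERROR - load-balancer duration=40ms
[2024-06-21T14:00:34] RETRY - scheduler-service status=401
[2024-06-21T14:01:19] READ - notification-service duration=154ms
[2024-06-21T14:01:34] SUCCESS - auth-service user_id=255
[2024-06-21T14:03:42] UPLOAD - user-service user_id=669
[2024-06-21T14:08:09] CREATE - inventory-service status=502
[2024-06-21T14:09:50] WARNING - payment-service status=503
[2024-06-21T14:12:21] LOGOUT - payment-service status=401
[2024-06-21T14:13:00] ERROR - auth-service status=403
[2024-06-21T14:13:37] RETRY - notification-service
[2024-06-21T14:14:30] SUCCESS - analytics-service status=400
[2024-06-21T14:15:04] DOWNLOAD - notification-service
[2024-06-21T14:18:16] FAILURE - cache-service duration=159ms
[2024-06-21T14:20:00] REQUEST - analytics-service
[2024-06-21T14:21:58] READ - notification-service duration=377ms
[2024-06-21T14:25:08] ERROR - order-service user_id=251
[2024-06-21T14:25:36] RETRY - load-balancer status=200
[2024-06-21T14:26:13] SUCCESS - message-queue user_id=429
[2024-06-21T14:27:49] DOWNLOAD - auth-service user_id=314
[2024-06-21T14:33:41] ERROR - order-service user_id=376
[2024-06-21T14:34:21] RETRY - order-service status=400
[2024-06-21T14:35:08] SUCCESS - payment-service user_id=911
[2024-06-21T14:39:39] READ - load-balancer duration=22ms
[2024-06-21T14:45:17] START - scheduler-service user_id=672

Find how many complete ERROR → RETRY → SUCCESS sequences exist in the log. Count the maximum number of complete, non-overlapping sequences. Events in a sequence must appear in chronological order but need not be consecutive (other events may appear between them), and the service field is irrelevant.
4

To count sequences:

1. Look for pattern: ERROR → RETRY → SUCCESS
2. Greedily scan the log in chronological order, matching each sequence element in turn (ignoring service)
3. Each time the full pattern completes, increment the count and restart matching from the next event
4. Complete non-overlapping sequences found: 4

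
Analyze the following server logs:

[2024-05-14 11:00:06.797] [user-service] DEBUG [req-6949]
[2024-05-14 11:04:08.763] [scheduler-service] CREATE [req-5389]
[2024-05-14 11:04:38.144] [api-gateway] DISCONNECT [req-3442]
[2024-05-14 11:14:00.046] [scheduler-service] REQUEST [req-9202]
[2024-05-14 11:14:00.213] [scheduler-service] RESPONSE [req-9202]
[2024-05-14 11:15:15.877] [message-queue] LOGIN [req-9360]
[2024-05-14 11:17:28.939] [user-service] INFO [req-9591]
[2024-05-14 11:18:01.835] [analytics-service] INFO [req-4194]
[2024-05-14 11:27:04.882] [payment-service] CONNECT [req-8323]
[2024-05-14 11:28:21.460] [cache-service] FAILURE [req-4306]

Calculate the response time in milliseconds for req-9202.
167

To calculate latency:

1. Find REQUEST with id req-9202: 2024-05-14 11:14:00.046
2. Find RESPONSE with id req-9202: 2024-05-14 11:14:00.213
3. Latency: 2024-05-14 11:14:00.213 - 2024-05-14 11:14:00.046 = 167ms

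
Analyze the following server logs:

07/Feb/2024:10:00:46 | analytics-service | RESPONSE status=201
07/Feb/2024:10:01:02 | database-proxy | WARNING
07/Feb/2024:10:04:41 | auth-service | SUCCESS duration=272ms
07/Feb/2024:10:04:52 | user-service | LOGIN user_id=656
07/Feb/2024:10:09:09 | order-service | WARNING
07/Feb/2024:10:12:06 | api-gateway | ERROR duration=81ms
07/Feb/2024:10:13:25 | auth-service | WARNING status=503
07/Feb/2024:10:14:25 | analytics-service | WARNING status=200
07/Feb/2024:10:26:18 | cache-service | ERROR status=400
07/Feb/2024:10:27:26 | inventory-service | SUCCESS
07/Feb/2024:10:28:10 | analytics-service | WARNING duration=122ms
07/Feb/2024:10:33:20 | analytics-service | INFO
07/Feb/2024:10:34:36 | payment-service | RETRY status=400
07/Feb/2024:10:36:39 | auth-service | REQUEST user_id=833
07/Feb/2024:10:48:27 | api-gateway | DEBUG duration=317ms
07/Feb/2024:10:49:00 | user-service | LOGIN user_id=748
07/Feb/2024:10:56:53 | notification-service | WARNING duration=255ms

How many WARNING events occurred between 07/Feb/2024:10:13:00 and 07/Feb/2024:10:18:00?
2

To count events in the time window:

1. Window boundaries: 07/Feb/2024:10:13:00 to 07/Feb/2024:10:18:00
2. Filter for WARNING events within this window
3. Count matching events: 2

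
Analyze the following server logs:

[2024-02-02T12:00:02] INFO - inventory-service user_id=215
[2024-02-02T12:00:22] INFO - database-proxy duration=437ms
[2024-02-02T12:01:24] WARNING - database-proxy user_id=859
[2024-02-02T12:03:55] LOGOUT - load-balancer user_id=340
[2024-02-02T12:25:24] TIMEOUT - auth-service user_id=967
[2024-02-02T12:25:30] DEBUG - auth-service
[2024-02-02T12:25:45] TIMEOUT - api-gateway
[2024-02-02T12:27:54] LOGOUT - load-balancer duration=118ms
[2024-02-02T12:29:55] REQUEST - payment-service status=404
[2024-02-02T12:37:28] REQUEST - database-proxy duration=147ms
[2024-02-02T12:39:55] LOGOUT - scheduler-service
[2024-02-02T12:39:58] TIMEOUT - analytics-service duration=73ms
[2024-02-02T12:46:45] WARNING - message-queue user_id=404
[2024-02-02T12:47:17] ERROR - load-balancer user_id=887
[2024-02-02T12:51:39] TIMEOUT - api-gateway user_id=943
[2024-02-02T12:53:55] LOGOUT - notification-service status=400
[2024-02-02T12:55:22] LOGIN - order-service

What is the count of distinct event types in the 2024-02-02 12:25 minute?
2

To count unique event types:

1. Filter events in the minute starting at 2024-02-02 12:25
2. Extract event types from matching entries
3. Count unique types: 2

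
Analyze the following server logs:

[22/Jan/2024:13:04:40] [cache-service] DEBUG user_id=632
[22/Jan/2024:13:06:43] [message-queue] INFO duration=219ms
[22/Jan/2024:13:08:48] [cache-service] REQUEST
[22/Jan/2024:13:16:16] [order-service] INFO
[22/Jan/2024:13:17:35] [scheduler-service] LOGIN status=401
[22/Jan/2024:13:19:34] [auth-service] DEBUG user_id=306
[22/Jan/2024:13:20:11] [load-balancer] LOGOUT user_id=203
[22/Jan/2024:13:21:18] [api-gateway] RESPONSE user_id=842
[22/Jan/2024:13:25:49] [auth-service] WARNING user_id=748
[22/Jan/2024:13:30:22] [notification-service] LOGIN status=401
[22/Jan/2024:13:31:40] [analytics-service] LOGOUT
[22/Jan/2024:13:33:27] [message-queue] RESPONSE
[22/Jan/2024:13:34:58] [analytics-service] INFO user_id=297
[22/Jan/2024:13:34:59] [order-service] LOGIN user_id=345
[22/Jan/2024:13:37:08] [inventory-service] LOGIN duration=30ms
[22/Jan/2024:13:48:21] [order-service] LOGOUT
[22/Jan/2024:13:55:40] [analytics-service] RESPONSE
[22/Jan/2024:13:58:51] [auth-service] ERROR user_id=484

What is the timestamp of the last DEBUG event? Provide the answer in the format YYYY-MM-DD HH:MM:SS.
2024-01-22 13:19:34

To find the last event:

1. Filter for all DEBUG events
2. Sort by timestamp
3. Select the last one
4. Timestamp: 2024-01-22 13:19:34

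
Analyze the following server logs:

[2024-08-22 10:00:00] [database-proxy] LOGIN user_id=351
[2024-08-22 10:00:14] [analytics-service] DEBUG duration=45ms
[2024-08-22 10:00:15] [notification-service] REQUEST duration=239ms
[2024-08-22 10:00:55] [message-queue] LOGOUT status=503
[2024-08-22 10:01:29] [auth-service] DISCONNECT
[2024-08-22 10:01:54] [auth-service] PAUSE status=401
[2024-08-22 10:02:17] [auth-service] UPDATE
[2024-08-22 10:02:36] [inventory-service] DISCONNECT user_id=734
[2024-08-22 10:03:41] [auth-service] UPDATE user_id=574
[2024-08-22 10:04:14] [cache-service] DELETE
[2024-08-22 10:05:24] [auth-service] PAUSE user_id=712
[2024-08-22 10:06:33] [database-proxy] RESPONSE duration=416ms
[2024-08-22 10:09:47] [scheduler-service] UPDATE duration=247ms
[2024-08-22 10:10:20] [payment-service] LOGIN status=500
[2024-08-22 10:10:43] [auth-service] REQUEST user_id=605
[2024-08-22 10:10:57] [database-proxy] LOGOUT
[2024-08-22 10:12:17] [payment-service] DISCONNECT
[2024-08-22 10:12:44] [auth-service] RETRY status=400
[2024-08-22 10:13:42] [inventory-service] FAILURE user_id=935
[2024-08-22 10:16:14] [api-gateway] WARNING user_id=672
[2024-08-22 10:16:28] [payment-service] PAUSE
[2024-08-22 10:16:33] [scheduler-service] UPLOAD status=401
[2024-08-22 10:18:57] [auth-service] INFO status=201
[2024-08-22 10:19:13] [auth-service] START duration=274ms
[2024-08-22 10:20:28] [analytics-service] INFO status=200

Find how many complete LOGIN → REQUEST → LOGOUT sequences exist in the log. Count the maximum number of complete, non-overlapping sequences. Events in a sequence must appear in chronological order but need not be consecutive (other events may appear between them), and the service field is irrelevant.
2

To count sequences:

1. Look for pattern: LOGIN → REQUEST → LOGOUT
2. Greedily scan the log in chronological order, matching each sequence element in turn (ignoring service)
3. Each time the full pattern completes, increment the count and restart matching from the next event
4. Complete non-overlapping sequences found: 2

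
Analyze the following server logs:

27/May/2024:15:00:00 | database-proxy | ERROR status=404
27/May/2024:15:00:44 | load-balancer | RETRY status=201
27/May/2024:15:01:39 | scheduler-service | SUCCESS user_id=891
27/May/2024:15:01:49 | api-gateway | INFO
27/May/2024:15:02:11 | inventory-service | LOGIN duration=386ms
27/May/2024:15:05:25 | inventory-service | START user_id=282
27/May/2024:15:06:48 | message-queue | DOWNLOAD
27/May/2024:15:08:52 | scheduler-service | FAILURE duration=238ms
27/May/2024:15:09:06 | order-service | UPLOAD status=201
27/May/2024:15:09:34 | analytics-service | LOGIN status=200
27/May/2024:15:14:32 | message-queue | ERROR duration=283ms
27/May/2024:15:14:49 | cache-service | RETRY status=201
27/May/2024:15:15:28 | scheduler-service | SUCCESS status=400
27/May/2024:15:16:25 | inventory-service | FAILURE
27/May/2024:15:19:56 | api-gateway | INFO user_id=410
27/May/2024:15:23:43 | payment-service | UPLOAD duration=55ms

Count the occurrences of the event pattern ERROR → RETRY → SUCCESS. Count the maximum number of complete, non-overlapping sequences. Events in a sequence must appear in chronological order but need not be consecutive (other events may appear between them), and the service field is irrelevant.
2

To count sequences:

1. Look for pattern: ERROR → RETRY → SUCCESS
2. Greedily scan the log in chronological order, matching each sequence element in turn (ignoring service)
3. Each time the full pattern completes, increment the count and restart matching from the next event
4. Complete non-overlapping sequences found: 2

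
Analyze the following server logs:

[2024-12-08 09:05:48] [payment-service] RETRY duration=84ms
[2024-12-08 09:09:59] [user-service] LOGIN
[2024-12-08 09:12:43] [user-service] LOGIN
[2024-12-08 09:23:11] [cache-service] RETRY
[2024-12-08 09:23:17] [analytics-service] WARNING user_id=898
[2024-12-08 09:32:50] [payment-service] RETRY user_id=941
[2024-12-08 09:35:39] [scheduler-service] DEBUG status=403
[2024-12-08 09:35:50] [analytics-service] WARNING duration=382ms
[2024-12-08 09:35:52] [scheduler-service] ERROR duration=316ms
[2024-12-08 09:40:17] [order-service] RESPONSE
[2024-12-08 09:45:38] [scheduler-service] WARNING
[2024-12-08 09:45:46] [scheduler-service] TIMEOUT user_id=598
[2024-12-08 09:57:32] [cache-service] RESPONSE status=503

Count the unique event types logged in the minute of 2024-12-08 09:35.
3

To count unique event types:

1. Filter events in the minute starting at 2024-12-08 09:35
2. Extract event types from matching entries
3. Count unique types: 3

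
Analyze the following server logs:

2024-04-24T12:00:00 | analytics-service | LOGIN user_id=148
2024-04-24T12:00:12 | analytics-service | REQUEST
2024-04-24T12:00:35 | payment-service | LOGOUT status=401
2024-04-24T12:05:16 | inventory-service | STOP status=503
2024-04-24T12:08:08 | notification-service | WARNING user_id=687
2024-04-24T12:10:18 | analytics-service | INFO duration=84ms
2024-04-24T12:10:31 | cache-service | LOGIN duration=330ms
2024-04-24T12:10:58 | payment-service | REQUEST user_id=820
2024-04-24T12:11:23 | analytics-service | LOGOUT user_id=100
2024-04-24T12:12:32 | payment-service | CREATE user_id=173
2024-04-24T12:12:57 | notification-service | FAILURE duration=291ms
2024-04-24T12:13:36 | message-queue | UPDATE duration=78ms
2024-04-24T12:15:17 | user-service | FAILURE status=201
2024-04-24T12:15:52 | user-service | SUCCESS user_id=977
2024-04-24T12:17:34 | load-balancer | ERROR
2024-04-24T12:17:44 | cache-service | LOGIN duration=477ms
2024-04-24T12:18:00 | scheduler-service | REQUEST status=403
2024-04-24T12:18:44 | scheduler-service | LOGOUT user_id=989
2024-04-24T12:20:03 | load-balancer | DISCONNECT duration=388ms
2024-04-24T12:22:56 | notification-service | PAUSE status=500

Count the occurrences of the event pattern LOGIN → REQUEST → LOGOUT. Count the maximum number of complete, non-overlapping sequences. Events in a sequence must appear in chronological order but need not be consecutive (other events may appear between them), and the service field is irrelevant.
3

To count sequences:

1. Look for pattern: LOGIN → REQUEST → LOGOUT
2. Greedily scan the log in chronological order, matching each sequence element in turn (ignoring service)
3. Each time the full pattern completes, increment the count and restart matching from the next event
4. Complete non-overlapping sequences found: 3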